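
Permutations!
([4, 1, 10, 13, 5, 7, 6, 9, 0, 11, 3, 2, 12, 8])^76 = (0 8 13 3 10 2 11 9 7 5 4)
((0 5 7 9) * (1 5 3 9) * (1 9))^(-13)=((0 3 1 5 7 9))^(-13)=(0 9 7 5 1 3)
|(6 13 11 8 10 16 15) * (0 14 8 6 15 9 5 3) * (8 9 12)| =60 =|(0 14 9 5 3)(6 13 11)(8 10 16 12)|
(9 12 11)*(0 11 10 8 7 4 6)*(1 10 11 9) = [9, 10, 2, 3, 6, 5, 0, 4, 7, 12, 8, 1, 11] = (0 9 12 11 1 10 8 7 4 6)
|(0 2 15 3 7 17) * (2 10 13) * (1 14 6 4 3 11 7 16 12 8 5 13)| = 17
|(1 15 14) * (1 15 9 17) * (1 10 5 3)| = 6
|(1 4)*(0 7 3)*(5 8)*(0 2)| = |(0 7 3 2)(1 4)(5 8)| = 4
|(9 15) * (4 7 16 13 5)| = |(4 7 16 13 5)(9 15)| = 10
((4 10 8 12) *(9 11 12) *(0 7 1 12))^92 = (0 1 4 8 11 7 12 10 9)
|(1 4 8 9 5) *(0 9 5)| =|(0 9)(1 4 8 5)| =4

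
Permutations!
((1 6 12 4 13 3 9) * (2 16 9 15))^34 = (1 13 16 12 15)(2 6 3 9 4)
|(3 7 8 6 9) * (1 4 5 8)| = 8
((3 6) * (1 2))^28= ((1 2)(3 6))^28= (6)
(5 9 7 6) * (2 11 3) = (2 11 3)(5 9 7 6) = [0, 1, 11, 2, 4, 9, 5, 6, 8, 7, 10, 3]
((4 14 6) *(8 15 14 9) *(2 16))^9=(2 16)(4 15)(6 8)(9 14)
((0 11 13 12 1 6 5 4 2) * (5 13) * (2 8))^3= ((0 11 5 4 8 2)(1 6 13 12))^3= (0 4)(1 12 13 6)(2 5)(8 11)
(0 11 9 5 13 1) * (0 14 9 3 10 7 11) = (1 14 9 5 13)(3 10 7 11) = [0, 14, 2, 10, 4, 13, 6, 11, 8, 5, 7, 3, 12, 1, 9]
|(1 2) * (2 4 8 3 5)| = 6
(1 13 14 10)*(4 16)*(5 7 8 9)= (1 13 14 10)(4 16)(5 7 8 9)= [0, 13, 2, 3, 16, 7, 6, 8, 9, 5, 1, 11, 12, 14, 10, 15, 4]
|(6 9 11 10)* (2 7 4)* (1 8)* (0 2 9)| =8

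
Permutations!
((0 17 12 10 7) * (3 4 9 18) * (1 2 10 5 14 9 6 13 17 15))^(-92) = ((0 15 1 2 10 7)(3 4 6 13 17 12 5 14 9 18))^(-92) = (0 10 1)(2 15 7)(3 9 5 17 6)(4 18 14 12 13)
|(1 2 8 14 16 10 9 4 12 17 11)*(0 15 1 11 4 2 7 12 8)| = |(0 15 1 7 12 17 4 8 14 16 10 9 2)| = 13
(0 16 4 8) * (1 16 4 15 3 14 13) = (0 4 8)(1 16 15 3 14 13) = [4, 16, 2, 14, 8, 5, 6, 7, 0, 9, 10, 11, 12, 1, 13, 3, 15]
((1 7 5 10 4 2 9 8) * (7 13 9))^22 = (1 9)(2 5 4 7 10)(8 13)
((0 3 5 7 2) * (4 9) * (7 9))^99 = ((0 3 5 9 4 7 2))^99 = (0 3 5 9 4 7 2)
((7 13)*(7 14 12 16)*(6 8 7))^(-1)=(6 16 12 14 13 7 8)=((6 8 7 13 14 12 16))^(-1)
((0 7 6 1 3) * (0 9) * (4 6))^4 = ((0 7 4 6 1 3 9))^4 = (0 1 7 3 4 9 6)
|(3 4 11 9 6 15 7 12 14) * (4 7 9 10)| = |(3 7 12 14)(4 11 10)(6 15 9)| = 12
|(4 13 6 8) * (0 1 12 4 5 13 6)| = |(0 1 12 4 6 8 5 13)| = 8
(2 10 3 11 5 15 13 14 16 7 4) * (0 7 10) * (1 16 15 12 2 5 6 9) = (0 7 4 5 12 2)(1 16 10 3 11 6 9)(13 14 15) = [7, 16, 0, 11, 5, 12, 9, 4, 8, 1, 3, 6, 2, 14, 15, 13, 10]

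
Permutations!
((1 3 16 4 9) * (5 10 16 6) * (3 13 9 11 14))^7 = (1 13 9)(3 14 11 4 16 10 5 6)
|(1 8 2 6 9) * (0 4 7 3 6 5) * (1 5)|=|(0 4 7 3 6 9 5)(1 8 2)|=21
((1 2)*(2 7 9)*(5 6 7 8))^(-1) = (1 2 9 7 6 5 8)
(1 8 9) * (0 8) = (0 8 9 1) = [8, 0, 2, 3, 4, 5, 6, 7, 9, 1]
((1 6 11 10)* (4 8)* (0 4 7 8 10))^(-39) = (0 1)(4 6)(7 8)(10 11)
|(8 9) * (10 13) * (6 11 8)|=|(6 11 8 9)(10 13)|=4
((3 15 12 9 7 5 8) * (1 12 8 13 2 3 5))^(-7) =(1 12 9 7)(2 13 5 8 15 3)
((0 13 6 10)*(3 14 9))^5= ((0 13 6 10)(3 14 9))^5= (0 13 6 10)(3 9 14)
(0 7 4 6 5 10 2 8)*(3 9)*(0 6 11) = [7, 1, 8, 9, 11, 10, 5, 4, 6, 3, 2, 0] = (0 7 4 11)(2 8 6 5 10)(3 9)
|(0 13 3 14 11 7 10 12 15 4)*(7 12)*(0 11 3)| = |(0 13)(3 14)(4 11 12 15)(7 10)| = 4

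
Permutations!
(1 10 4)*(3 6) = (1 10 4)(3 6) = [0, 10, 2, 6, 1, 5, 3, 7, 8, 9, 4]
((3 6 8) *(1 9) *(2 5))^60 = (9)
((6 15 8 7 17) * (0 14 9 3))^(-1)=(0 3 9 14)(6 17 7 8 15)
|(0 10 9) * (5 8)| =6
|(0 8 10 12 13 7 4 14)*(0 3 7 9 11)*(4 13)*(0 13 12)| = 15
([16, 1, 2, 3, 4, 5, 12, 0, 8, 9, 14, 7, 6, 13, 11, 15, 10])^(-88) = (0 10 11)(7 16 14)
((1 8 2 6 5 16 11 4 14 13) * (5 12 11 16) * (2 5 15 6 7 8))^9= ((16)(1 2 7 8 5 15 6 12 11 4 14 13))^9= (16)(1 4 6 8)(2 14 12 5)(7 13 11 15)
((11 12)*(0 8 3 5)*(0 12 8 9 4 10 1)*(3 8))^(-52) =(12)(0 10 9 1 4)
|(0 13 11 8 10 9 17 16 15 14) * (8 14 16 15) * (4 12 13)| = 6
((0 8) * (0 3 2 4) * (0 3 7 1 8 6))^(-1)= ((0 6)(1 8 7)(2 4 3))^(-1)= (0 6)(1 7 8)(2 3 4)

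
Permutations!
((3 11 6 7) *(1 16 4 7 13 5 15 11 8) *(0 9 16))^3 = ((0 9 16 4 7 3 8 1)(5 15 11 6 13))^3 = (0 4 8 9 7 1 16 3)(5 6 15 13 11)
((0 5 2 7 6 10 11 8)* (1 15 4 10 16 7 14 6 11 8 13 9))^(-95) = ((0 5 2 14 6 16 7 11 13 9 1 15 4 10 8))^(-95) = (0 1 16)(2 4 11)(5 15 7)(6 8 9)(10 13 14)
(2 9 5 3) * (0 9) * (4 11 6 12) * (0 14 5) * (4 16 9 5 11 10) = (0 5 3 2 14 11 6 12 16 9)(4 10) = [5, 1, 14, 2, 10, 3, 12, 7, 8, 0, 4, 6, 16, 13, 11, 15, 9]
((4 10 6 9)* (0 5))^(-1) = (0 5)(4 9 6 10) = ((0 5)(4 10 6 9))^(-1)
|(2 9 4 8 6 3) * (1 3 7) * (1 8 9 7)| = 6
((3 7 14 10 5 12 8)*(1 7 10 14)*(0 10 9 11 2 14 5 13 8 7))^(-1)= (0 1 7 12 5 14 2 11 9 3 8 13 10)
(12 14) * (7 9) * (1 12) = (1 12 14)(7 9) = [0, 12, 2, 3, 4, 5, 6, 9, 8, 7, 10, 11, 14, 13, 1]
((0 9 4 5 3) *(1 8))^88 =(0 5 9 3 4)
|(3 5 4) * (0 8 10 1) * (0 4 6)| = |(0 8 10 1 4 3 5 6)| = 8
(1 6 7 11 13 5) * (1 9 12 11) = (1 6 7)(5 9 12 11 13) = [0, 6, 2, 3, 4, 9, 7, 1, 8, 12, 10, 13, 11, 5]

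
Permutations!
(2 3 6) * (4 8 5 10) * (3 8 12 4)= (2 8 5 10 3 6)(4 12)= [0, 1, 8, 6, 12, 10, 2, 7, 5, 9, 3, 11, 4]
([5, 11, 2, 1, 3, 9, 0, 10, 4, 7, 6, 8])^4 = (0 10 9)(1 3 4 8 11)(5 6 7)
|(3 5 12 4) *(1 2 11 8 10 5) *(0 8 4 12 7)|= 5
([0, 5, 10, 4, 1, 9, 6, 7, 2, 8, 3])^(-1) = (1 4 3 10 2 8 9 5)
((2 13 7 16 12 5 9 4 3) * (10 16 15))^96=(2 9 16 7 3 5 10 13 4 12 15)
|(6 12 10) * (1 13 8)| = 3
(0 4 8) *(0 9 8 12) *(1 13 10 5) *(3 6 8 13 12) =(0 4 3 6 8 9 13 10 5 1 12) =[4, 12, 2, 6, 3, 1, 8, 7, 9, 13, 5, 11, 0, 10]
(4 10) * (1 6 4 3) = (1 6 4 10 3) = [0, 6, 2, 1, 10, 5, 4, 7, 8, 9, 3]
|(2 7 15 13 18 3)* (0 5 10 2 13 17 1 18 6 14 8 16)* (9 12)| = 30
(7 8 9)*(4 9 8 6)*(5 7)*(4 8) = (4 9 5 7 6 8) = [0, 1, 2, 3, 9, 7, 8, 6, 4, 5]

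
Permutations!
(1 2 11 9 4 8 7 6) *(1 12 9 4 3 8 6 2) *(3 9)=[0, 1, 11, 8, 6, 5, 12, 2, 7, 9, 10, 4, 3]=(2 11 4 6 12 3 8 7)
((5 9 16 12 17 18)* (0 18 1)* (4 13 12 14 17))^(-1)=((0 18 5 9 16 14 17 1)(4 13 12))^(-1)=(0 1 17 14 16 9 5 18)(4 12 13)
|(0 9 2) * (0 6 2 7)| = 6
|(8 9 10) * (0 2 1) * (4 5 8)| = |(0 2 1)(4 5 8 9 10)| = 15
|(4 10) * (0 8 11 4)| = 5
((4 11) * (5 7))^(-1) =(4 11)(5 7)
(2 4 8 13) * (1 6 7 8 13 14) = (1 6 7 8 14)(2 4 13) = [0, 6, 4, 3, 13, 5, 7, 8, 14, 9, 10, 11, 12, 2, 1]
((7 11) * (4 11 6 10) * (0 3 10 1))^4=(0 11)(1 4)(3 7)(6 10)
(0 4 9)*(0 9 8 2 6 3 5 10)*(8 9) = (0 4 9 8 2 6 3 5 10) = [4, 1, 6, 5, 9, 10, 3, 7, 2, 8, 0]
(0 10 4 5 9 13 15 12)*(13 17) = (0 10 4 5 9 17 13 15 12) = [10, 1, 2, 3, 5, 9, 6, 7, 8, 17, 4, 11, 0, 15, 14, 12, 16, 13]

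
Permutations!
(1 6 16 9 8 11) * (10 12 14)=[0, 6, 2, 3, 4, 5, 16, 7, 11, 8, 12, 1, 14, 13, 10, 15, 9]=(1 6 16 9 8 11)(10 12 14)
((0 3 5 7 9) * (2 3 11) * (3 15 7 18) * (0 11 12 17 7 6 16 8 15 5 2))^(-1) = (0 11 9 7 17 12)(2 3 18 5)(6 15 8 16)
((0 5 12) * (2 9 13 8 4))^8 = (0 12 5)(2 8 9 4 13)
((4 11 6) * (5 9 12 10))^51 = ((4 11 6)(5 9 12 10))^51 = (5 10 12 9)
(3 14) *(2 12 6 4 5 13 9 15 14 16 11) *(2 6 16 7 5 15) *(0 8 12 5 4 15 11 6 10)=(0 8 12 16 6 15 14 3 7 4 11 10)(2 5 13 9)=[8, 1, 5, 7, 11, 13, 15, 4, 12, 2, 0, 10, 16, 9, 3, 14, 6]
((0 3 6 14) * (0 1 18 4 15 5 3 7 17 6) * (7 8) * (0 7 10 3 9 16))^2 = (0 10 7 6 1 4 5 16 8 3 17 14 18 15 9)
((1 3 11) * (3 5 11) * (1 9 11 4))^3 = ((1 5 4)(9 11))^3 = (9 11)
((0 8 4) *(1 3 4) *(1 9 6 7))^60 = ((0 8 9 6 7 1 3 4))^60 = (0 7)(1 8)(3 9)(4 6)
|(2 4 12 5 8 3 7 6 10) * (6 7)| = |(2 4 12 5 8 3 6 10)| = 8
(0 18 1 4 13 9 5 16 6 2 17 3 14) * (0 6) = (0 18 1 4 13 9 5 16)(2 17 3 14 6) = [18, 4, 17, 14, 13, 16, 2, 7, 8, 5, 10, 11, 12, 9, 6, 15, 0, 3, 1]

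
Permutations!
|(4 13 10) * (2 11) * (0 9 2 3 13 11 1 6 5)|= |(0 9 2 1 6 5)(3 13 10 4 11)|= 30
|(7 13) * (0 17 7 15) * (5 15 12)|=7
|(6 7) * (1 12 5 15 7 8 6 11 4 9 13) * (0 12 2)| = |(0 12 5 15 7 11 4 9 13 1 2)(6 8)| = 22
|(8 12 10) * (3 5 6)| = 3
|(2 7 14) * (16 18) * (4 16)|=|(2 7 14)(4 16 18)|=3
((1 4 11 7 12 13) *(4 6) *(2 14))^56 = (14)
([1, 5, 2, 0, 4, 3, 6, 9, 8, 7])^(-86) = [5, 3, 2, 1, 4, 0, 6, 7, 8, 9]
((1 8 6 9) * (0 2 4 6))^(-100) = ((0 2 4 6 9 1 8))^(-100) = (0 1 6 2 8 9 4)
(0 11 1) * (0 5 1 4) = (0 11 4)(1 5) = [11, 5, 2, 3, 0, 1, 6, 7, 8, 9, 10, 4]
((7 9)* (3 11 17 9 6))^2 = ((3 11 17 9 7 6))^2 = (3 17 7)(6 11 9)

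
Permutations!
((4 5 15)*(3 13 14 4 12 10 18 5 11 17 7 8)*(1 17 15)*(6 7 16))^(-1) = ((1 17 16 6 7 8 3 13 14 4 11 15 12 10 18 5))^(-1) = (1 5 18 10 12 15 11 4 14 13 3 8 7 6 16 17)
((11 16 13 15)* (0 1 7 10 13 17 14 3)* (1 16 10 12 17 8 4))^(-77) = (0 4 12 3 8 7 14 16 1 17)(10 11 15 13)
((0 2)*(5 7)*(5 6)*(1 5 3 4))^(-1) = (0 2)(1 4 3 6 7 5)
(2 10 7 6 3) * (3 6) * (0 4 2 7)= (0 4 2 10)(3 7)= [4, 1, 10, 7, 2, 5, 6, 3, 8, 9, 0]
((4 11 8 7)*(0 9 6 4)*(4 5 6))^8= ((0 9 4 11 8 7)(5 6))^8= (0 4 8)(7 9 11)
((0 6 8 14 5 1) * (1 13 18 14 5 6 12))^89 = (0 1 12)(5 8 6 14 18 13)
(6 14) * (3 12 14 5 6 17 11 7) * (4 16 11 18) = (3 12 14 17 18 4 16 11 7)(5 6) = [0, 1, 2, 12, 16, 6, 5, 3, 8, 9, 10, 7, 14, 13, 17, 15, 11, 18, 4]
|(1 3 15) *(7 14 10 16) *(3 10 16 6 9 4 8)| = 24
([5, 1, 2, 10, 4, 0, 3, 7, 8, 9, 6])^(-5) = [5, 1, 2, 10, 4, 0, 3, 7, 8, 9, 6]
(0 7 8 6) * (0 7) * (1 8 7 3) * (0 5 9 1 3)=(0 5 9 1 8 6)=[5, 8, 2, 3, 4, 9, 0, 7, 6, 1]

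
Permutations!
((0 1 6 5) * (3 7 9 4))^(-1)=(0 5 6 1)(3 4 9 7)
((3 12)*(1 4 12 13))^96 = (1 4 12 3 13)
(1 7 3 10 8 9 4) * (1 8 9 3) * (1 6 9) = (1 7 6 9 4 8 3 10) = [0, 7, 2, 10, 8, 5, 9, 6, 3, 4, 1]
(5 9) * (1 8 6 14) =[0, 8, 2, 3, 4, 9, 14, 7, 6, 5, 10, 11, 12, 13, 1] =(1 8 6 14)(5 9)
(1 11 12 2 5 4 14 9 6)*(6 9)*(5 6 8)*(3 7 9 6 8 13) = (1 11 12 2 8 5 4 14 13 3 7 9 6) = [0, 11, 8, 7, 14, 4, 1, 9, 5, 6, 10, 12, 2, 3, 13]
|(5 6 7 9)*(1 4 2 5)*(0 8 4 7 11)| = 21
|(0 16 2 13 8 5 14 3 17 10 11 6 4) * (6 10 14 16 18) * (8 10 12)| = |(0 18 6 4)(2 13 10 11 12 8 5 16)(3 17 14)| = 24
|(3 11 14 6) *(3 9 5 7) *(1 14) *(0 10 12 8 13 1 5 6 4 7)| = 12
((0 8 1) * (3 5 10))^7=(0 8 1)(3 5 10)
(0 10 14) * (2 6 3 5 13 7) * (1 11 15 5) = (0 10 14)(1 11 15 5 13 7 2 6 3) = [10, 11, 6, 1, 4, 13, 3, 2, 8, 9, 14, 15, 12, 7, 0, 5]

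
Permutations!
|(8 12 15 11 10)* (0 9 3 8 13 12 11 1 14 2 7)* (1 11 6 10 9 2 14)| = 9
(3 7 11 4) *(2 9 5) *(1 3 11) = (1 3 7)(2 9 5)(4 11) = [0, 3, 9, 7, 11, 2, 6, 1, 8, 5, 10, 4]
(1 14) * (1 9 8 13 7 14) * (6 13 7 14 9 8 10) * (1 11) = (1 11)(6 13 14 8 7 9 10) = [0, 11, 2, 3, 4, 5, 13, 9, 7, 10, 6, 1, 12, 14, 8]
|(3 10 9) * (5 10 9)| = 2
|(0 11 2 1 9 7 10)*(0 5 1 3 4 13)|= |(0 11 2 3 4 13)(1 9 7 10 5)|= 30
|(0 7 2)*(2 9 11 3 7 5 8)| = 4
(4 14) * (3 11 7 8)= (3 11 7 8)(4 14)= [0, 1, 2, 11, 14, 5, 6, 8, 3, 9, 10, 7, 12, 13, 4]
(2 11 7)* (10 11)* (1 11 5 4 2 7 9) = (1 11 9)(2 10 5 4) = [0, 11, 10, 3, 2, 4, 6, 7, 8, 1, 5, 9]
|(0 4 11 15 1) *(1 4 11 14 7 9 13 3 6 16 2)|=13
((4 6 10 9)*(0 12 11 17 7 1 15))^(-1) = ((0 12 11 17 7 1 15)(4 6 10 9))^(-1) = (0 15 1 7 17 11 12)(4 9 10 6)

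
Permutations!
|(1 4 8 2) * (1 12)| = 5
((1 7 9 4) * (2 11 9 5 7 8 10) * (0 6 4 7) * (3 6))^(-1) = (0 5 7 9 11 2 10 8 1 4 6 3) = ((0 3 6 4 1 8 10 2 11 9 7 5))^(-1)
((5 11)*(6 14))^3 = (5 11)(6 14)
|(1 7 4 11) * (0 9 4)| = 6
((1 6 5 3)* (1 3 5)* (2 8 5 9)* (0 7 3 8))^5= ((0 7 3 8 5 9 2)(1 6))^5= (0 9 8 7 2 5 3)(1 6)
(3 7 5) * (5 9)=(3 7 9 5)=[0, 1, 2, 7, 4, 3, 6, 9, 8, 5]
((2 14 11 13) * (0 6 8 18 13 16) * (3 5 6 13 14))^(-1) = (0 16 11 14 18 8 6 5 3 2 13)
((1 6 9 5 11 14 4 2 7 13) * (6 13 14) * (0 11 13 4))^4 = (0 5 2 11 13 7 6 1 14 9 4)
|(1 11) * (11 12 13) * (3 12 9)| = 6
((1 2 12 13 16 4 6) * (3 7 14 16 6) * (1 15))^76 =((1 2 12 13 6 15)(3 7 14 16 4))^76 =(1 6 12)(2 15 13)(3 7 14 16 4)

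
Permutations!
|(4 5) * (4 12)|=3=|(4 5 12)|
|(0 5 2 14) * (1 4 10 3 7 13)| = 12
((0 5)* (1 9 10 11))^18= (1 10)(9 11)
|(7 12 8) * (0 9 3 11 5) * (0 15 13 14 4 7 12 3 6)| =24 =|(0 9 6)(3 11 5 15 13 14 4 7)(8 12)|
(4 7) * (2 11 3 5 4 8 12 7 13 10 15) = [0, 1, 11, 5, 13, 4, 6, 8, 12, 9, 15, 3, 7, 10, 14, 2] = (2 11 3 5 4 13 10 15)(7 8 12)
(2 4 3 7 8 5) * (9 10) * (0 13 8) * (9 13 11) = (0 11 9 10 13 8 5 2 4 3 7) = [11, 1, 4, 7, 3, 2, 6, 0, 5, 10, 13, 9, 12, 8]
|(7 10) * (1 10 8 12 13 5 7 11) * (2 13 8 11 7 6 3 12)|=|(1 10 7 11)(2 13 5 6 3 12 8)|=28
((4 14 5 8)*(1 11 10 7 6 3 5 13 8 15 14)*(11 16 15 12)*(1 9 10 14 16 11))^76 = ((1 11 14 13 8 4 9 10 7 6 3 5 12)(15 16))^76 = (16)(1 5 6 10 4 13 11 12 3 7 9 8 14)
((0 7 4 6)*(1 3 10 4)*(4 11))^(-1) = (0 6 4 11 10 3 1 7)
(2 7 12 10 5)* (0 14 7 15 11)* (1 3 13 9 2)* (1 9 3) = (0 14 7 12 10 5 9 2 15 11)(3 13) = [14, 1, 15, 13, 4, 9, 6, 12, 8, 2, 5, 0, 10, 3, 7, 11]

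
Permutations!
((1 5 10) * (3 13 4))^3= (13)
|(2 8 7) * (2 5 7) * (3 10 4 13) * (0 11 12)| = |(0 11 12)(2 8)(3 10 4 13)(5 7)| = 12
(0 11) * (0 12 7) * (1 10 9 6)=(0 11 12 7)(1 10 9 6)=[11, 10, 2, 3, 4, 5, 1, 0, 8, 6, 9, 12, 7]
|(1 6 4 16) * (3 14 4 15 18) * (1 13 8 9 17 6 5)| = 22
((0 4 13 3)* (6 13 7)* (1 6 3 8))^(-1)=((0 4 7 3)(1 6 13 8))^(-1)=(0 3 7 4)(1 8 13 6)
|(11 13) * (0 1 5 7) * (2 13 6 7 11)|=|(0 1 5 11 6 7)(2 13)|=6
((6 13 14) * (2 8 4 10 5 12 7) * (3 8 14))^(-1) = (2 7 12 5 10 4 8 3 13 6 14)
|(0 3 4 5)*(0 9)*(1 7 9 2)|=|(0 3 4 5 2 1 7 9)|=8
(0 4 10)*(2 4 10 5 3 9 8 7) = (0 10)(2 4 5 3 9 8 7) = [10, 1, 4, 9, 5, 3, 6, 2, 7, 8, 0]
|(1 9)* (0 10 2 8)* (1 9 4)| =4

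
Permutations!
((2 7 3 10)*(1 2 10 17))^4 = ((1 2 7 3 17))^4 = (1 17 3 7 2)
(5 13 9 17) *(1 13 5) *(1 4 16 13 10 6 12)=(1 10 6 12)(4 16 13 9 17)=[0, 10, 2, 3, 16, 5, 12, 7, 8, 17, 6, 11, 1, 9, 14, 15, 13, 4]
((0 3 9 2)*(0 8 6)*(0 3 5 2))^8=(0 5 2 8 6 3 9)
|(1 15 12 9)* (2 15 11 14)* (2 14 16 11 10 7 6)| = 8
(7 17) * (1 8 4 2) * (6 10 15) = (1 8 4 2)(6 10 15)(7 17) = [0, 8, 1, 3, 2, 5, 10, 17, 4, 9, 15, 11, 12, 13, 14, 6, 16, 7]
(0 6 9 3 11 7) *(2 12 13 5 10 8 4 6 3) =(0 3 11 7)(2 12 13 5 10 8 4 6 9) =[3, 1, 12, 11, 6, 10, 9, 0, 4, 2, 8, 7, 13, 5]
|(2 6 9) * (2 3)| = 4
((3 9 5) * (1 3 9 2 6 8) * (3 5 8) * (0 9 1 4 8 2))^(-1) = (0 3 6 2 9)(1 5)(4 8)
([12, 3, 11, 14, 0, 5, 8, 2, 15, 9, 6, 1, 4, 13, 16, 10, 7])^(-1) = (0 4 12)(1 11 2 7 16 14 3)(6 10 15 8)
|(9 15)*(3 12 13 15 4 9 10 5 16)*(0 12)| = |(0 12 13 15 10 5 16 3)(4 9)| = 8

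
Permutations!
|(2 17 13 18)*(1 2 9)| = 6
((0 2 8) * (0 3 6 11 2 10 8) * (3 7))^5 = ((0 10 8 7 3 6 11 2))^5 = (0 6 8 2 3 10 11 7)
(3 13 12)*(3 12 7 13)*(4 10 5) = (4 10 5)(7 13) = [0, 1, 2, 3, 10, 4, 6, 13, 8, 9, 5, 11, 12, 7]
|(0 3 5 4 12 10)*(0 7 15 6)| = |(0 3 5 4 12 10 7 15 6)| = 9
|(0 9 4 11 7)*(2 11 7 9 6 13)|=8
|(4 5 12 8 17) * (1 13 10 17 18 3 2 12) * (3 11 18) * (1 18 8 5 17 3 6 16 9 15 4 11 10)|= 24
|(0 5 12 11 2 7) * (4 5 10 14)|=9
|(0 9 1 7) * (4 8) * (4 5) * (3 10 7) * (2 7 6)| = |(0 9 1 3 10 6 2 7)(4 8 5)| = 24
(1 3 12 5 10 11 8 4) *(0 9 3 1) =(0 9 3 12 5 10 11 8 4) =[9, 1, 2, 12, 0, 10, 6, 7, 4, 3, 11, 8, 5]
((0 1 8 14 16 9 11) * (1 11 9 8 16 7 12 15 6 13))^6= (1 15 14)(6 7 16)(8 13 12)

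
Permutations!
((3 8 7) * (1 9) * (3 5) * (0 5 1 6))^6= (0 9 7 3)(1 8 5 6)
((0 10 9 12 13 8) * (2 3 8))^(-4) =(0 13)(2 10)(3 9)(8 12)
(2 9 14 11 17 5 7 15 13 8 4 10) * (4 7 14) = (2 9 4 10)(5 14 11 17)(7 15 13 8) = [0, 1, 9, 3, 10, 14, 6, 15, 7, 4, 2, 17, 12, 8, 11, 13, 16, 5]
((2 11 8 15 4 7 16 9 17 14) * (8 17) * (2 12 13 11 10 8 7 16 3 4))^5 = ((2 10 8 15)(3 4 16 9 7)(11 17 14 12 13))^5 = (17)(2 10 8 15)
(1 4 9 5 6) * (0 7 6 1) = (0 7 6)(1 4 9 5) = [7, 4, 2, 3, 9, 1, 0, 6, 8, 5]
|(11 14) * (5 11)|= |(5 11 14)|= 3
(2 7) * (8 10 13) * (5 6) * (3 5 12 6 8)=(2 7)(3 5 8 10 13)(6 12)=[0, 1, 7, 5, 4, 8, 12, 2, 10, 9, 13, 11, 6, 3]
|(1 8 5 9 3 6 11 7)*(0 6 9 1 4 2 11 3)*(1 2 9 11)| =28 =|(0 6 3 11 7 4 9)(1 8 5 2)|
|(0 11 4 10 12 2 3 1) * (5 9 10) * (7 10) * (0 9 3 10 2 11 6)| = |(0 6)(1 9 7 2 10 12 11 4 5 3)| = 10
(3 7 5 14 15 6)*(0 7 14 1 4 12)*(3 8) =(0 7 5 1 4 12)(3 14 15 6 8) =[7, 4, 2, 14, 12, 1, 8, 5, 3, 9, 10, 11, 0, 13, 15, 6]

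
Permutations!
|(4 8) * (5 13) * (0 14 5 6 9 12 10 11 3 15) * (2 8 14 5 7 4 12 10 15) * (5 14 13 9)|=15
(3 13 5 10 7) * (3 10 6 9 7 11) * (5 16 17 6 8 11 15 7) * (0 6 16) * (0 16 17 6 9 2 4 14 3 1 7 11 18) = [9, 7, 4, 13, 14, 8, 2, 10, 18, 5, 15, 1, 12, 16, 3, 11, 6, 17, 0] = (0 9 5 8 18)(1 7 10 15 11)(2 4 14 3 13 16 6)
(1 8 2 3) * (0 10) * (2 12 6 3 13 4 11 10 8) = (0 8 12 6 3 1 2 13 4 11 10) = [8, 2, 13, 1, 11, 5, 3, 7, 12, 9, 0, 10, 6, 4]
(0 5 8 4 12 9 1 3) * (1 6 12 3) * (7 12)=(0 5 8 4 3)(6 7 12 9)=[5, 1, 2, 0, 3, 8, 7, 12, 4, 6, 10, 11, 9]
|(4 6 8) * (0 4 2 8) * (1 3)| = |(0 4 6)(1 3)(2 8)| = 6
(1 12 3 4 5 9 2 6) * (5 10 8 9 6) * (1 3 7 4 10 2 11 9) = (1 12 7 4 2 5 6 3 10 8)(9 11) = [0, 12, 5, 10, 2, 6, 3, 4, 1, 11, 8, 9, 7]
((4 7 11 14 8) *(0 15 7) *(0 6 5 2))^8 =((0 15 7 11 14 8 4 6 5 2))^8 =(0 5 4 14 7)(2 6 8 11 15)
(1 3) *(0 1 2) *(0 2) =[1, 3, 2, 0] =(0 1 3)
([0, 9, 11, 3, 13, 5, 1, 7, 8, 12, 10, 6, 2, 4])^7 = [0, 9, 11, 3, 13, 5, 1, 7, 8, 12, 10, 6, 2, 4]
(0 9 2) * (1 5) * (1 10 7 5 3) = [9, 3, 0, 1, 4, 10, 6, 5, 8, 2, 7] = (0 9 2)(1 3)(5 10 7)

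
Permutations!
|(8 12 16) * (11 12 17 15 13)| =7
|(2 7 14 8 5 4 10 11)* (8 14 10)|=|(14)(2 7 10 11)(4 8 5)|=12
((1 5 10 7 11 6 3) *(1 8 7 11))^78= (1 8 6 10)(3 11 5 7)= ((1 5 10 11 6 3 8 7))^78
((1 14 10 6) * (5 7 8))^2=(1 10)(5 8 7)(6 14)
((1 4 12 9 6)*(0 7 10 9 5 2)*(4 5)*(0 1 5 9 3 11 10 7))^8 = (12)(1 5 9 2 6)(3 10 11)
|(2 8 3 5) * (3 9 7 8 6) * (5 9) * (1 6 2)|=7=|(1 6 3 9 7 8 5)|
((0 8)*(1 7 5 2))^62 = (8)(1 5)(2 7) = ((0 8)(1 7 5 2))^62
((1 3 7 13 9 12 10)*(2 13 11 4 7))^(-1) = (1 10 12 9 13 2 3)(4 11 7)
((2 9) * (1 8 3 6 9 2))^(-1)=((1 8 3 6 9))^(-1)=(1 9 6 3 8)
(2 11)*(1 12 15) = [0, 12, 11, 3, 4, 5, 6, 7, 8, 9, 10, 2, 15, 13, 14, 1] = (1 12 15)(2 11)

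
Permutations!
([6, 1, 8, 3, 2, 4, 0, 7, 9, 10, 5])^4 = [0, 1, 5, 3, 10, 9, 6, 7, 4, 2, 8]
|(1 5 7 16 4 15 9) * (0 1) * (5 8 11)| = |(0 1 8 11 5 7 16 4 15 9)| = 10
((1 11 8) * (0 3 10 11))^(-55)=(0 1 8 11 10 3)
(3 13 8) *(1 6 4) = [0, 6, 2, 13, 1, 5, 4, 7, 3, 9, 10, 11, 12, 8] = (1 6 4)(3 13 8)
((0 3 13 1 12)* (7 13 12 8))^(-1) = (0 12 3)(1 13 7 8)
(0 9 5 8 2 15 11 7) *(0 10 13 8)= (0 9 5)(2 15 11 7 10 13 8)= [9, 1, 15, 3, 4, 0, 6, 10, 2, 5, 13, 7, 12, 8, 14, 11]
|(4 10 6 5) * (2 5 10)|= 6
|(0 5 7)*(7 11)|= 4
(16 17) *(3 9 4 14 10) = (3 9 4 14 10)(16 17) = [0, 1, 2, 9, 14, 5, 6, 7, 8, 4, 3, 11, 12, 13, 10, 15, 17, 16]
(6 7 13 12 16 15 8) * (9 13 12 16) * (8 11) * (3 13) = (3 13 16 15 11 8 6 7 12 9) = [0, 1, 2, 13, 4, 5, 7, 12, 6, 3, 10, 8, 9, 16, 14, 11, 15]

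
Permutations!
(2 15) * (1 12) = [0, 12, 15, 3, 4, 5, 6, 7, 8, 9, 10, 11, 1, 13, 14, 2] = (1 12)(2 15)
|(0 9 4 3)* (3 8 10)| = |(0 9 4 8 10 3)| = 6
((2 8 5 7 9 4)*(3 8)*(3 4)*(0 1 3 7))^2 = (9)(0 3 5 1 8)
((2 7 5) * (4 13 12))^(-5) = ((2 7 5)(4 13 12))^(-5) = (2 7 5)(4 13 12)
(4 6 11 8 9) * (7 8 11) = (11)(4 6 7 8 9) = [0, 1, 2, 3, 6, 5, 7, 8, 9, 4, 10, 11]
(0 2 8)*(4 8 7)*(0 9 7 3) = (0 2 3)(4 8 9 7) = [2, 1, 3, 0, 8, 5, 6, 4, 9, 7]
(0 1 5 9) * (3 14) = (0 1 5 9)(3 14) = [1, 5, 2, 14, 4, 9, 6, 7, 8, 0, 10, 11, 12, 13, 3]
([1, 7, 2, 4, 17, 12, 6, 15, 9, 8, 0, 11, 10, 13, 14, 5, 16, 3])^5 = (0 12 15 1 10 5 7)(3 17 4)(8 9)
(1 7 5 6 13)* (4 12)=(1 7 5 6 13)(4 12)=[0, 7, 2, 3, 12, 6, 13, 5, 8, 9, 10, 11, 4, 1]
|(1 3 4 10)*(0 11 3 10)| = 4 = |(0 11 3 4)(1 10)|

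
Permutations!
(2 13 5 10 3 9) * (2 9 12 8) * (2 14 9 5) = (2 13)(3 12 8 14 9 5 10) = [0, 1, 13, 12, 4, 10, 6, 7, 14, 5, 3, 11, 8, 2, 9]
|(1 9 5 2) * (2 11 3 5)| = 3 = |(1 9 2)(3 5 11)|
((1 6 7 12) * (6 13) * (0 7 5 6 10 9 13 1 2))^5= (0 7 12 2)(5 6)(9 10 13)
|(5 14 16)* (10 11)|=6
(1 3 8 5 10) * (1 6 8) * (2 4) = (1 3)(2 4)(5 10 6 8) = [0, 3, 4, 1, 2, 10, 8, 7, 5, 9, 6]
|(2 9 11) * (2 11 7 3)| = 4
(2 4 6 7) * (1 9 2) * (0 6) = (0 6 7 1 9 2 4) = [6, 9, 4, 3, 0, 5, 7, 1, 8, 2]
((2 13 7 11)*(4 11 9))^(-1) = ((2 13 7 9 4 11))^(-1) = (2 11 4 9 7 13)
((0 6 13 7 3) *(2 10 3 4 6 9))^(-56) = ((0 9 2 10 3)(4 6 13 7))^(-56) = (13)(0 3 10 2 9)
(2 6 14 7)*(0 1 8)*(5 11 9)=(0 1 8)(2 6 14 7)(5 11 9)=[1, 8, 6, 3, 4, 11, 14, 2, 0, 5, 10, 9, 12, 13, 7]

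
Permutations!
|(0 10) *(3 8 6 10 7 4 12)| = |(0 7 4 12 3 8 6 10)| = 8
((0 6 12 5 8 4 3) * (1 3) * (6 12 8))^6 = ((0 12 5 6 8 4 1 3))^6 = (0 1 8 5)(3 4 6 12)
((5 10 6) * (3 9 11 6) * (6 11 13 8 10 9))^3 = ((3 6 5 9 13 8 10))^3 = (3 9 10 5 8 6 13)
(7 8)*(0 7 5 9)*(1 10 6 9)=(0 7 8 5 1 10 6 9)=[7, 10, 2, 3, 4, 1, 9, 8, 5, 0, 6]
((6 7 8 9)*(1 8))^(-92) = ((1 8 9 6 7))^(-92) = (1 6 8 7 9)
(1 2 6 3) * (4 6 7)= (1 2 7 4 6 3)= [0, 2, 7, 1, 6, 5, 3, 4]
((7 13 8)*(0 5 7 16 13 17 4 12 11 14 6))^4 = (0 4 6 17 14 7 11 5 12)(8 16 13)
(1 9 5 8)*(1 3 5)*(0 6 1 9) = [6, 0, 2, 5, 4, 8, 1, 7, 3, 9] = (9)(0 6 1)(3 5 8)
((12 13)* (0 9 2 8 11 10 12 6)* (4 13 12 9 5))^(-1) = ((0 5 4 13 6)(2 8 11 10 9))^(-1) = (0 6 13 4 5)(2 9 10 11 8)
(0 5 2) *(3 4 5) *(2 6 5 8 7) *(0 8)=(0 3 4)(2 8 7)(5 6)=[3, 1, 8, 4, 0, 6, 5, 2, 7]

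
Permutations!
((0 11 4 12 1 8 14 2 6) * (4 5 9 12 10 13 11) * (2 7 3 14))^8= ((0 4 10 13 11 5 9 12 1 8 2 6)(3 14 7))^8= (0 1 11)(2 9 10)(3 7 14)(4 8 5)(6 12 13)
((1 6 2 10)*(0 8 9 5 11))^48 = (0 5 8 11 9)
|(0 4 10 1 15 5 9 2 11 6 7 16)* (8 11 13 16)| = |(0 4 10 1 15 5 9 2 13 16)(6 7 8 11)| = 20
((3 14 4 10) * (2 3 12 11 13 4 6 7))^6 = (2 3 14 6 7)(4 10 12 11 13)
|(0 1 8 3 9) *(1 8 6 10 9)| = 7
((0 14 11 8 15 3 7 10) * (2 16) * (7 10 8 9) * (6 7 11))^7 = ((0 14 6 7 8 15 3 10)(2 16)(9 11))^7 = (0 10 3 15 8 7 6 14)(2 16)(9 11)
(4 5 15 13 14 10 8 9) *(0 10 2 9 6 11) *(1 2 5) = (0 10 8 6 11)(1 2 9 4)(5 15 13 14) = [10, 2, 9, 3, 1, 15, 11, 7, 6, 4, 8, 0, 12, 14, 5, 13]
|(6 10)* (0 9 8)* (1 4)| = 6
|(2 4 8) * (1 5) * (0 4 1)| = 6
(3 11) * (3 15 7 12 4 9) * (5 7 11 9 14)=(3 9)(4 14 5 7 12)(11 15)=[0, 1, 2, 9, 14, 7, 6, 12, 8, 3, 10, 15, 4, 13, 5, 11]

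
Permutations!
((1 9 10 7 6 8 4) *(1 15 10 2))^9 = ((1 9 2)(4 15 10 7 6 8))^9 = (4 7)(6 15)(8 10)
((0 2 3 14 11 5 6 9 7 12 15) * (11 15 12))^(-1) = ((0 2 3 14 15)(5 6 9 7 11))^(-1) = (0 15 14 3 2)(5 11 7 9 6)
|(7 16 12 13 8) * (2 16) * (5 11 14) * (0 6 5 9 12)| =|(0 6 5 11 14 9 12 13 8 7 2 16)| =12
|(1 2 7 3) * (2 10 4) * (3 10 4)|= 6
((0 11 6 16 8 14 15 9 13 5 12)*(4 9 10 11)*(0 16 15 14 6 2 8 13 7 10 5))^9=(0 15 10 13 6 7 16 8 9 12 2 4 5 11)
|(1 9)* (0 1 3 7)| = 5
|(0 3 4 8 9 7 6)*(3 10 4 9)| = 8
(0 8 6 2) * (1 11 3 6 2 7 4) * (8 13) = (0 13 8 2)(1 11 3 6 7 4) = [13, 11, 0, 6, 1, 5, 7, 4, 2, 9, 10, 3, 12, 8]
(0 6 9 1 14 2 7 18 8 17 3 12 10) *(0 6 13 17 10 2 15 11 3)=(0 13 17)(1 14 15 11 3 12 2 7 18 8 10 6 9)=[13, 14, 7, 12, 4, 5, 9, 18, 10, 1, 6, 3, 2, 17, 15, 11, 16, 0, 8]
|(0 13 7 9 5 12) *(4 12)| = |(0 13 7 9 5 4 12)| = 7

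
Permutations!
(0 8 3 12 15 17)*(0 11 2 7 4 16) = (0 8 3 12 15 17 11 2 7 4 16) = [8, 1, 7, 12, 16, 5, 6, 4, 3, 9, 10, 2, 15, 13, 14, 17, 0, 11]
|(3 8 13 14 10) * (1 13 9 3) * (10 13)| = |(1 10)(3 8 9)(13 14)| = 6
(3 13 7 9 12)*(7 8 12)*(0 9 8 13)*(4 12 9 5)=(13)(0 5 4 12 3)(7 8 9)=[5, 1, 2, 0, 12, 4, 6, 8, 9, 7, 10, 11, 3, 13]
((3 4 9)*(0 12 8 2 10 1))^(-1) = ((0 12 8 2 10 1)(3 4 9))^(-1) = (0 1 10 2 8 12)(3 9 4)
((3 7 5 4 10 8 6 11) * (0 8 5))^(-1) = (0 7 3 11 6 8)(4 5 10)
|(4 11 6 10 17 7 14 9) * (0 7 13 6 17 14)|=|(0 7)(4 11 17 13 6 10 14 9)|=8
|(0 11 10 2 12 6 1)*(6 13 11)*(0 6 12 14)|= 14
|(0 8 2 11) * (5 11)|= 5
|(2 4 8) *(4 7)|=|(2 7 4 8)|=4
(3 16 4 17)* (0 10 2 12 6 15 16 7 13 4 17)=[10, 1, 12, 7, 0, 5, 15, 13, 8, 9, 2, 11, 6, 4, 14, 16, 17, 3]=(0 10 2 12 6 15 16 17 3 7 13 4)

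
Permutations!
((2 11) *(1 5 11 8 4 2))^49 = (1 5 11)(2 8 4)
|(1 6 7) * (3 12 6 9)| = |(1 9 3 12 6 7)| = 6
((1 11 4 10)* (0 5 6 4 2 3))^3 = ((0 5 6 4 10 1 11 2 3))^3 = (0 4 11)(1 3 6)(2 5 10)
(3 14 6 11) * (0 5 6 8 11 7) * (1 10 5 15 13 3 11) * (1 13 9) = (0 15 9 1 10 5 6 7)(3 14 8 13) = [15, 10, 2, 14, 4, 6, 7, 0, 13, 1, 5, 11, 12, 3, 8, 9]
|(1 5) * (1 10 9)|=|(1 5 10 9)|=4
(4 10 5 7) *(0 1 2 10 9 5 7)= (0 1 2 10 7 4 9 5)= [1, 2, 10, 3, 9, 0, 6, 4, 8, 5, 7]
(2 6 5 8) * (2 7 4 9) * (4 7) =(2 6 5 8 4 9) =[0, 1, 6, 3, 9, 8, 5, 7, 4, 2]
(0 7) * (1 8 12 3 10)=(0 7)(1 8 12 3 10)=[7, 8, 2, 10, 4, 5, 6, 0, 12, 9, 1, 11, 3]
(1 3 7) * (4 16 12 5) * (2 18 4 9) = [0, 3, 18, 7, 16, 9, 6, 1, 8, 2, 10, 11, 5, 13, 14, 15, 12, 17, 4] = (1 3 7)(2 18 4 16 12 5 9)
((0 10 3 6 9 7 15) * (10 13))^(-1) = (0 15 7 9 6 3 10 13)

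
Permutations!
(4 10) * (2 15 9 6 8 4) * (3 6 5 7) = [0, 1, 15, 6, 10, 7, 8, 3, 4, 5, 2, 11, 12, 13, 14, 9] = (2 15 9 5 7 3 6 8 4 10)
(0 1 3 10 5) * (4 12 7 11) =[1, 3, 2, 10, 12, 0, 6, 11, 8, 9, 5, 4, 7] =(0 1 3 10 5)(4 12 7 11)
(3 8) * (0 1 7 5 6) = (0 1 7 5 6)(3 8) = [1, 7, 2, 8, 4, 6, 0, 5, 3]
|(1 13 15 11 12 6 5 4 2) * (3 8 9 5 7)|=13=|(1 13 15 11 12 6 7 3 8 9 5 4 2)|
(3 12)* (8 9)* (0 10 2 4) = (0 10 2 4)(3 12)(8 9) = [10, 1, 4, 12, 0, 5, 6, 7, 9, 8, 2, 11, 3]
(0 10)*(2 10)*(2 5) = [5, 1, 10, 3, 4, 2, 6, 7, 8, 9, 0] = (0 5 2 10)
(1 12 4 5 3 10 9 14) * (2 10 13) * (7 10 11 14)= (1 12 4 5 3 13 2 11 14)(7 10 9)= [0, 12, 11, 13, 5, 3, 6, 10, 8, 7, 9, 14, 4, 2, 1]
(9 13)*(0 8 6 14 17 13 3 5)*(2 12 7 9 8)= (0 2 12 7 9 3 5)(6 14 17 13 8)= [2, 1, 12, 5, 4, 0, 14, 9, 6, 3, 10, 11, 7, 8, 17, 15, 16, 13]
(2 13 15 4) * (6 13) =(2 6 13 15 4) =[0, 1, 6, 3, 2, 5, 13, 7, 8, 9, 10, 11, 12, 15, 14, 4]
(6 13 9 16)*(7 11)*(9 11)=(6 13 11 7 9 16)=[0, 1, 2, 3, 4, 5, 13, 9, 8, 16, 10, 7, 12, 11, 14, 15, 6]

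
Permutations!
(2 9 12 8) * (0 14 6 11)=(0 14 6 11)(2 9 12 8)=[14, 1, 9, 3, 4, 5, 11, 7, 2, 12, 10, 0, 8, 13, 6]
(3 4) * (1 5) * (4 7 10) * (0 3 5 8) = (0 3 7 10 4 5 1 8) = [3, 8, 2, 7, 5, 1, 6, 10, 0, 9, 4]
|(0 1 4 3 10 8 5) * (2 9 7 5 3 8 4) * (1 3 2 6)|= |(0 3 10 4 8 2 9 7 5)(1 6)|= 18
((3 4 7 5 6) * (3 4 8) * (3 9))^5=((3 8 9)(4 7 5 6))^5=(3 9 8)(4 7 5 6)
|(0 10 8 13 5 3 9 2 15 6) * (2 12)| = |(0 10 8 13 5 3 9 12 2 15 6)| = 11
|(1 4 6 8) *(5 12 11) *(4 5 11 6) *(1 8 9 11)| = 6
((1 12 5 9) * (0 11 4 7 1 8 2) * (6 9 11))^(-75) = (1 11)(4 12)(5 7)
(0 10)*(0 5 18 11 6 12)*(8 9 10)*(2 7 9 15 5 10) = (0 8 15 5 18 11 6 12)(2 7 9) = [8, 1, 7, 3, 4, 18, 12, 9, 15, 2, 10, 6, 0, 13, 14, 5, 16, 17, 11]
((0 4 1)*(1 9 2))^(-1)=(0 1 2 9 4)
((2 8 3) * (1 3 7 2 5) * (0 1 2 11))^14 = (0 7 2 3)(1 11 8 5) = ((0 1 3 5 2 8 7 11))^14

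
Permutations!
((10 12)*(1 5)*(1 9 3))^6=(12)(1 9)(3 5)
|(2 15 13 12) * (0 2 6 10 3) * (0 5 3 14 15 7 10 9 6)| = 8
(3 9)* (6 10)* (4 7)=[0, 1, 2, 9, 7, 5, 10, 4, 8, 3, 6]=(3 9)(4 7)(6 10)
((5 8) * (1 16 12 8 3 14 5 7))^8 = (1 8 16 7 12)(3 5 14)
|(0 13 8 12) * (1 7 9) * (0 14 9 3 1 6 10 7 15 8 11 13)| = 10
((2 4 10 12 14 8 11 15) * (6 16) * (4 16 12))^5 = ((2 16 6 12 14 8 11 15)(4 10))^5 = (2 8 6 15 14 16 11 12)(4 10)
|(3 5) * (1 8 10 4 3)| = |(1 8 10 4 3 5)| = 6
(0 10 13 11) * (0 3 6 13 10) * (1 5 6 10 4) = (1 5 6 13 11 3 10 4) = [0, 5, 2, 10, 1, 6, 13, 7, 8, 9, 4, 3, 12, 11]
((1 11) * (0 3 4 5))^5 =(0 3 4 5)(1 11)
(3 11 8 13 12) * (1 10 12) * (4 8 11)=[0, 10, 2, 4, 8, 5, 6, 7, 13, 9, 12, 11, 3, 1]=(1 10 12 3 4 8 13)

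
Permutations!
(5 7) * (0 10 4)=(0 10 4)(5 7)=[10, 1, 2, 3, 0, 7, 6, 5, 8, 9, 4]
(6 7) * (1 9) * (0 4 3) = (0 4 3)(1 9)(6 7) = [4, 9, 2, 0, 3, 5, 7, 6, 8, 1]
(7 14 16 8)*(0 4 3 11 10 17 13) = (0 4 3 11 10 17 13)(7 14 16 8) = [4, 1, 2, 11, 3, 5, 6, 14, 7, 9, 17, 10, 12, 0, 16, 15, 8, 13]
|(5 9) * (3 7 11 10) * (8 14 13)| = 12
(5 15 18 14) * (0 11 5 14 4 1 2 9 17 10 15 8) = [11, 2, 9, 3, 1, 8, 6, 7, 0, 17, 15, 5, 12, 13, 14, 18, 16, 10, 4] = (0 11 5 8)(1 2 9 17 10 15 18 4)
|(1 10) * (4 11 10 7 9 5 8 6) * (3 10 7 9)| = |(1 9 5 8 6 4 11 7 3 10)| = 10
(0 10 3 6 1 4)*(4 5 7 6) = (0 10 3 4)(1 5 7 6) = [10, 5, 2, 4, 0, 7, 1, 6, 8, 9, 3]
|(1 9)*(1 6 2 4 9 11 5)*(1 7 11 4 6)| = |(1 4 9)(2 6)(5 7 11)| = 6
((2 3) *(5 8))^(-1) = (2 3)(5 8)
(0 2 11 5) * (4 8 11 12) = (0 2 12 4 8 11 5) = [2, 1, 12, 3, 8, 0, 6, 7, 11, 9, 10, 5, 4]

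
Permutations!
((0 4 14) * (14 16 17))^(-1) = (0 14 17 16 4)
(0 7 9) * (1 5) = (0 7 9)(1 5) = [7, 5, 2, 3, 4, 1, 6, 9, 8, 0]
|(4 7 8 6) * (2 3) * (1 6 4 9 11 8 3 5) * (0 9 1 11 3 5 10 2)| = |(0 9 3)(1 6)(2 10)(4 7 5 11 8)| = 30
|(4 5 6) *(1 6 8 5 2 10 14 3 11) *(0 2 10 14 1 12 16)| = 28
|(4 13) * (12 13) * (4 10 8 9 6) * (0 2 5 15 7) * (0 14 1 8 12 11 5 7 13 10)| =|(0 2 7 14 1 8 9 6 4 11 5 15 13)(10 12)| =26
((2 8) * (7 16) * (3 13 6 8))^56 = (16)(2 3 13 6 8)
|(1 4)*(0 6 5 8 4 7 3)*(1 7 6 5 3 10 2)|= 10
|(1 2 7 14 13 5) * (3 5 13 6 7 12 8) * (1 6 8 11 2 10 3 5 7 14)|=12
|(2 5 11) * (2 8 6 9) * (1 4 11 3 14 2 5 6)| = 12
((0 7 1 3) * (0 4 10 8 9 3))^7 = (0 7 1)(3 10 9 4 8)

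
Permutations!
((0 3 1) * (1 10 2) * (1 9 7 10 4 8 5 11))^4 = (0 5 3 11 4 1 8)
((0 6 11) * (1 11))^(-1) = ((0 6 1 11))^(-1) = (0 11 1 6)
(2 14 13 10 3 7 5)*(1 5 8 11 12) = (1 5 2 14 13 10 3 7 8 11 12) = [0, 5, 14, 7, 4, 2, 6, 8, 11, 9, 3, 12, 1, 10, 13]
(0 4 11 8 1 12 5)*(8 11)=(0 4 8 1 12 5)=[4, 12, 2, 3, 8, 0, 6, 7, 1, 9, 10, 11, 5]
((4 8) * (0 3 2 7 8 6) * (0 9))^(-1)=(0 9 6 4 8 7 2 3)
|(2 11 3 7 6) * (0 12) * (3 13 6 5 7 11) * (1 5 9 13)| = |(0 12)(1 5 7 9 13 6 2 3 11)| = 18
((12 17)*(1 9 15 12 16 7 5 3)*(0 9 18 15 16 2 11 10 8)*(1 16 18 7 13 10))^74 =(0 5 12 10 1 18 16 2)(3 17 8 7 15 13 11 9)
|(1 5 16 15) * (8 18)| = |(1 5 16 15)(8 18)| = 4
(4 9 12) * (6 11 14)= [0, 1, 2, 3, 9, 5, 11, 7, 8, 12, 10, 14, 4, 13, 6]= (4 9 12)(6 11 14)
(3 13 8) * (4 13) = [0, 1, 2, 4, 13, 5, 6, 7, 3, 9, 10, 11, 12, 8] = (3 4 13 8)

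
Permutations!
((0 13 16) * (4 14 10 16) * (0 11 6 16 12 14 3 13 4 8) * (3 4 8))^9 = ((0 8)(3 13)(6 16 11)(10 12 14))^9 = (16)(0 8)(3 13)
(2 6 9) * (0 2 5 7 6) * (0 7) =(0 2 7 6 9 5) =[2, 1, 7, 3, 4, 0, 9, 6, 8, 5]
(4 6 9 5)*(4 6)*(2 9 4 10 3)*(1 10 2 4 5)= (1 10 3 4 2 9)(5 6)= [0, 10, 9, 4, 2, 6, 5, 7, 8, 1, 3]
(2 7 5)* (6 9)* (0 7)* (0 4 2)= [7, 1, 4, 3, 2, 0, 9, 5, 8, 6]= (0 7 5)(2 4)(6 9)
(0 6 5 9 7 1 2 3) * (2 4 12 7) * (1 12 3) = [6, 4, 1, 0, 3, 9, 5, 12, 8, 2, 10, 11, 7] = (0 6 5 9 2 1 4 3)(7 12)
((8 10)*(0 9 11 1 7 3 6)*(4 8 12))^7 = (4 12 10 8)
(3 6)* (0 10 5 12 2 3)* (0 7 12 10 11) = [11, 1, 3, 6, 4, 10, 7, 12, 8, 9, 5, 0, 2] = (0 11)(2 3 6 7 12)(5 10)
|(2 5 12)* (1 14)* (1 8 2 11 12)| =10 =|(1 14 8 2 5)(11 12)|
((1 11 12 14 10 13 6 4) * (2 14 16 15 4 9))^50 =(1 12 15)(2 10 6)(4 11 16)(9 14 13)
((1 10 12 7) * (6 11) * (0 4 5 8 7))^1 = ((0 4 5 8 7 1 10 12)(6 11))^1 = (0 4 5 8 7 1 10 12)(6 11)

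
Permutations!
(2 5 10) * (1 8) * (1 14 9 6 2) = [0, 8, 5, 3, 4, 10, 2, 7, 14, 6, 1, 11, 12, 13, 9] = (1 8 14 9 6 2 5 10)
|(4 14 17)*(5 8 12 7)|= |(4 14 17)(5 8 12 7)|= 12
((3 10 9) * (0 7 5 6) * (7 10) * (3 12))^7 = ((0 10 9 12 3 7 5 6))^7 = (0 6 5 7 3 12 9 10)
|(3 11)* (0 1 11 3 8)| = |(0 1 11 8)| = 4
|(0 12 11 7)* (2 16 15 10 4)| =|(0 12 11 7)(2 16 15 10 4)| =20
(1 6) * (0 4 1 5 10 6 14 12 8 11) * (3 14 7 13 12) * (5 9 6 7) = (0 4 1 5 10 7 13 12 8 11)(3 14)(6 9) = [4, 5, 2, 14, 1, 10, 9, 13, 11, 6, 7, 0, 8, 12, 3]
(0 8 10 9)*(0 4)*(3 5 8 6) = [6, 1, 2, 5, 0, 8, 3, 7, 10, 4, 9] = (0 6 3 5 8 10 9 4)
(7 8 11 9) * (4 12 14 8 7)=(4 12 14 8 11 9)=[0, 1, 2, 3, 12, 5, 6, 7, 11, 4, 10, 9, 14, 13, 8]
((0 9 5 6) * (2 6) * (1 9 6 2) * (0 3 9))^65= ((0 6 3 9 5 1))^65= (0 1 5 9 3 6)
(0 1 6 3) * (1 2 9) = (0 2 9 1 6 3) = [2, 6, 9, 0, 4, 5, 3, 7, 8, 1]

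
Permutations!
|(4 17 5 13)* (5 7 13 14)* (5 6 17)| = |(4 5 14 6 17 7 13)| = 7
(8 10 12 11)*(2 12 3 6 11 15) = (2 12 15)(3 6 11 8 10) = [0, 1, 12, 6, 4, 5, 11, 7, 10, 9, 3, 8, 15, 13, 14, 2]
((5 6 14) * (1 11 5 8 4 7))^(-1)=(1 7 4 8 14 6 5 11)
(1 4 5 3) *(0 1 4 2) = (0 1 2)(3 4 5) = [1, 2, 0, 4, 5, 3]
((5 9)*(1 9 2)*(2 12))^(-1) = (1 2 12 5 9)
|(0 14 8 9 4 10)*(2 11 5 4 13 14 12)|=|(0 12 2 11 5 4 10)(8 9 13 14)|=28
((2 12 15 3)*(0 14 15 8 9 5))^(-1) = (0 5 9 8 12 2 3 15 14)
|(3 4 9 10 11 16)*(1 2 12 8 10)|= |(1 2 12 8 10 11 16 3 4 9)|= 10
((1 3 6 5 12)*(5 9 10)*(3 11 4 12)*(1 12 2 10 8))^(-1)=((12)(1 11 4 2 10 5 3 6 9 8))^(-1)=(12)(1 8 9 6 3 5 10 2 4 11)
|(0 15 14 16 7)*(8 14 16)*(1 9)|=|(0 15 16 7)(1 9)(8 14)|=4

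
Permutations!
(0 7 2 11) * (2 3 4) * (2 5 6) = (0 7 3 4 5 6 2 11) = [7, 1, 11, 4, 5, 6, 2, 3, 8, 9, 10, 0]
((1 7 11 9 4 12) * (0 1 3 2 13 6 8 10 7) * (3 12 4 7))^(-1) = ((0 1)(2 13 6 8 10 3)(7 11 9))^(-1) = (0 1)(2 3 10 8 6 13)(7 9 11)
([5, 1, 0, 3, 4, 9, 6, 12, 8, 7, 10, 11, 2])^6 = [0, 1, 2, 3, 4, 5, 6, 7, 8, 9, 10, 11, 12]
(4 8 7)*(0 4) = (0 4 8 7) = [4, 1, 2, 3, 8, 5, 6, 0, 7]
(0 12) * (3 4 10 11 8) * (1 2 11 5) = [12, 2, 11, 4, 10, 1, 6, 7, 3, 9, 5, 8, 0] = (0 12)(1 2 11 8 3 4 10 5)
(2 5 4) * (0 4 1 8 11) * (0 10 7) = (0 4 2 5 1 8 11 10 7) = [4, 8, 5, 3, 2, 1, 6, 0, 11, 9, 7, 10]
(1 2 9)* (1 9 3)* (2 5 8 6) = (9)(1 5 8 6 2 3) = [0, 5, 3, 1, 4, 8, 2, 7, 6, 9]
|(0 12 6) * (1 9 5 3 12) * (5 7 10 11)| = 10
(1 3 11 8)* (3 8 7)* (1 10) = (1 8 10)(3 11 7) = [0, 8, 2, 11, 4, 5, 6, 3, 10, 9, 1, 7]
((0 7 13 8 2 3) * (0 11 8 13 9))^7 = ((13)(0 7 9)(2 3 11 8))^7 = (13)(0 7 9)(2 8 11 3)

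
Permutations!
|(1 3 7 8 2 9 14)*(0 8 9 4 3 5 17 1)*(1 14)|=11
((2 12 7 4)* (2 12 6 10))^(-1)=(2 10 6)(4 7 12)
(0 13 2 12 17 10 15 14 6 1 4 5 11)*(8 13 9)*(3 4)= [9, 3, 12, 4, 5, 11, 1, 7, 13, 8, 15, 0, 17, 2, 6, 14, 16, 10]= (0 9 8 13 2 12 17 10 15 14 6 1 3 4 5 11)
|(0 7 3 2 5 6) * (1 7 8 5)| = |(0 8 5 6)(1 7 3 2)| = 4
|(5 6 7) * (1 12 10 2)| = |(1 12 10 2)(5 6 7)| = 12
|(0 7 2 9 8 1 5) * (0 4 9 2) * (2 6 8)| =14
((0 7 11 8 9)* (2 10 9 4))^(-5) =((0 7 11 8 4 2 10 9))^(-5) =(0 8 10 7 4 9 11 2)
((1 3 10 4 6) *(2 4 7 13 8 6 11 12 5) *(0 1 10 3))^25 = (13)(0 1)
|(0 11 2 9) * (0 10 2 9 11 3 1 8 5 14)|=12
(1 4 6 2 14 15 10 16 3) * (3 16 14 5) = (16)(1 4 6 2 5 3)(10 14 15) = [0, 4, 5, 1, 6, 3, 2, 7, 8, 9, 14, 11, 12, 13, 15, 10, 16]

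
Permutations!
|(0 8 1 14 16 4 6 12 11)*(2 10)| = |(0 8 1 14 16 4 6 12 11)(2 10)| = 18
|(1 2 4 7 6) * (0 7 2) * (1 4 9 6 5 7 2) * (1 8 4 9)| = 6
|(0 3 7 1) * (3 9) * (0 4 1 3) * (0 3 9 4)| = 3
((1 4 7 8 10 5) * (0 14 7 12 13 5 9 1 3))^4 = (0 10 12)(1 5 7)(3 8 4)(9 13 14)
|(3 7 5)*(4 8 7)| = 5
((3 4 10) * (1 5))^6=(10)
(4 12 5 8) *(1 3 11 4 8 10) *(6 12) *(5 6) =[0, 3, 2, 11, 5, 10, 12, 7, 8, 9, 1, 4, 6] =(1 3 11 4 5 10)(6 12)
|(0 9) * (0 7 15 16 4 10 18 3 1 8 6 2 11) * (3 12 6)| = 12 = |(0 9 7 15 16 4 10 18 12 6 2 11)(1 8 3)|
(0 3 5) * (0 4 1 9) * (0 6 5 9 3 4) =(0 4 1 3 9 6 5) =[4, 3, 2, 9, 1, 0, 5, 7, 8, 6]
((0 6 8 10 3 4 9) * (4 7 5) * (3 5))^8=((0 6 8 10 5 4 9)(3 7))^8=(0 6 8 10 5 4 9)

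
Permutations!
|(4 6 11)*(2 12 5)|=|(2 12 5)(4 6 11)|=3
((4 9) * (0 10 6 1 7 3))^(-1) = ((0 10 6 1 7 3)(4 9))^(-1) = (0 3 7 1 6 10)(4 9)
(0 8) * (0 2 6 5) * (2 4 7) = (0 8 4 7 2 6 5) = [8, 1, 6, 3, 7, 0, 5, 2, 4]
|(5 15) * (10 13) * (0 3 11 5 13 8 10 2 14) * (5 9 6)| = 10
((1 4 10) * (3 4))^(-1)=(1 10 4 3)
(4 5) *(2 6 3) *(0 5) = (0 5 4)(2 6 3) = [5, 1, 6, 2, 0, 4, 3]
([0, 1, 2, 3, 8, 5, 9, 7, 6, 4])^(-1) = [0, 1, 2, 3, 9, 5, 8, 7, 4, 6]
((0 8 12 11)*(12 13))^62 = (0 13 11 8 12)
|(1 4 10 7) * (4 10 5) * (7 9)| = 4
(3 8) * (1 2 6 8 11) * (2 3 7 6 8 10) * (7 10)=(1 3 11)(2 8 10)(6 7)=[0, 3, 8, 11, 4, 5, 7, 6, 10, 9, 2, 1]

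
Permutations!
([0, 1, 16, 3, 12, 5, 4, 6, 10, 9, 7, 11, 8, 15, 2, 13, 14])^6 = (16)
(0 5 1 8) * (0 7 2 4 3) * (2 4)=[5, 8, 2, 0, 3, 1, 6, 4, 7]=(0 5 1 8 7 4 3)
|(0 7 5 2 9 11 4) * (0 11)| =|(0 7 5 2 9)(4 11)| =10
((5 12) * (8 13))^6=(13)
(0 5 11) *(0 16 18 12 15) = (0 5 11 16 18 12 15) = [5, 1, 2, 3, 4, 11, 6, 7, 8, 9, 10, 16, 15, 13, 14, 0, 18, 17, 12]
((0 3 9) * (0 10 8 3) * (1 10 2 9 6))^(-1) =(1 6 3 8 10)(2 9)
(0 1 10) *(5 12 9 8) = (0 1 10)(5 12 9 8) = [1, 10, 2, 3, 4, 12, 6, 7, 5, 8, 0, 11, 9]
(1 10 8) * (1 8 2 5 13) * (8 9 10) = [0, 8, 5, 3, 4, 13, 6, 7, 9, 10, 2, 11, 12, 1] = (1 8 9 10 2 5 13)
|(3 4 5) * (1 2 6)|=|(1 2 6)(3 4 5)|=3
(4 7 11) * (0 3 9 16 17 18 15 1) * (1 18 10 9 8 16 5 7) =(0 3 8 16 17 10 9 5 7 11 4 1)(15 18) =[3, 0, 2, 8, 1, 7, 6, 11, 16, 5, 9, 4, 12, 13, 14, 18, 17, 10, 15]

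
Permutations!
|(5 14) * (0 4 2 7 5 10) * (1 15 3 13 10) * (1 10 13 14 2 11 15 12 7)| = 35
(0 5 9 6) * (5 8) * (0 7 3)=(0 8 5 9 6 7 3)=[8, 1, 2, 0, 4, 9, 7, 3, 5, 6]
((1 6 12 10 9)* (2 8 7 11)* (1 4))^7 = ((1 6 12 10 9 4)(2 8 7 11))^7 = (1 6 12 10 9 4)(2 11 7 8)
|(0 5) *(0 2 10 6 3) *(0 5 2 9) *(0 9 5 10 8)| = |(0 2 8)(3 10 6)| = 3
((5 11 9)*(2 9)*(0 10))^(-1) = (0 10)(2 11 5 9) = ((0 10)(2 9 5 11))^(-1)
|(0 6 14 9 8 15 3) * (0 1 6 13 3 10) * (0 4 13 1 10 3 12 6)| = |(0 1)(3 10 4 13 12 6 14 9 8 15)| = 10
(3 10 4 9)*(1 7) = (1 7)(3 10 4 9) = [0, 7, 2, 10, 9, 5, 6, 1, 8, 3, 4]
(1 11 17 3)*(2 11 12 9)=[0, 12, 11, 1, 4, 5, 6, 7, 8, 2, 10, 17, 9, 13, 14, 15, 16, 3]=(1 12 9 2 11 17 3)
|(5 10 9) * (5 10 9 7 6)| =|(5 9 10 7 6)| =5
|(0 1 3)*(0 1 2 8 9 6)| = 10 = |(0 2 8 9 6)(1 3)|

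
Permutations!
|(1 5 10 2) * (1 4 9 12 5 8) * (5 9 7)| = |(1 8)(2 4 7 5 10)(9 12)| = 10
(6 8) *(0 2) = (0 2)(6 8) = [2, 1, 0, 3, 4, 5, 8, 7, 6]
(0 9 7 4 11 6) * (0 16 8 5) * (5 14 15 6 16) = [9, 1, 2, 3, 11, 0, 5, 4, 14, 7, 10, 16, 12, 13, 15, 6, 8] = (0 9 7 4 11 16 8 14 15 6 5)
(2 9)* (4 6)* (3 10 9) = (2 3 10 9)(4 6) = [0, 1, 3, 10, 6, 5, 4, 7, 8, 2, 9]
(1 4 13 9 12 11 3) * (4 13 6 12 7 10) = (1 13 9 7 10 4 6 12 11 3) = [0, 13, 2, 1, 6, 5, 12, 10, 8, 7, 4, 3, 11, 9]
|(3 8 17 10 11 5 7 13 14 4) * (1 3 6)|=12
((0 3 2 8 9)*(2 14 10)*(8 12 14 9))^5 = (0 9 3)(2 12 14 10)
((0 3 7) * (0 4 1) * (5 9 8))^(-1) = ((0 3 7 4 1)(5 9 8))^(-1) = (0 1 4 7 3)(5 8 9)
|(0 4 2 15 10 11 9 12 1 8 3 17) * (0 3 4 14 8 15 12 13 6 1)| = 42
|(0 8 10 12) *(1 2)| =4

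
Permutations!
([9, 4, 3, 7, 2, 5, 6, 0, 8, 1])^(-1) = (0 7 3 2 4 1 9)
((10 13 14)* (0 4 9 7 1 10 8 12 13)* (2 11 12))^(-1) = (0 10 1 7 9 4)(2 8 14 13 12 11)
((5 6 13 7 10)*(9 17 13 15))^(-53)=((5 6 15 9 17 13 7 10))^(-53)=(5 9 7 6 17 10 15 13)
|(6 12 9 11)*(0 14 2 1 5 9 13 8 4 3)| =|(0 14 2 1 5 9 11 6 12 13 8 4 3)| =13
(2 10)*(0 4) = (0 4)(2 10) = [4, 1, 10, 3, 0, 5, 6, 7, 8, 9, 2]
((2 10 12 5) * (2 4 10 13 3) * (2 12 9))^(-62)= ((2 13 3 12 5 4 10 9))^(-62)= (2 3 5 10)(4 9 13 12)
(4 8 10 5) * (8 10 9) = (4 10 5)(8 9) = [0, 1, 2, 3, 10, 4, 6, 7, 9, 8, 5]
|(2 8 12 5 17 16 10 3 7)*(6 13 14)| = |(2 8 12 5 17 16 10 3 7)(6 13 14)| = 9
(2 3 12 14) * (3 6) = [0, 1, 6, 12, 4, 5, 3, 7, 8, 9, 10, 11, 14, 13, 2] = (2 6 3 12 14)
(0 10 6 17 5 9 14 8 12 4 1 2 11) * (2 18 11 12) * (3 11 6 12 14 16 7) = (0 10 12 4 1 18 6 17 5 9 16 7 3 11)(2 14 8) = [10, 18, 14, 11, 1, 9, 17, 3, 2, 16, 12, 0, 4, 13, 8, 15, 7, 5, 6]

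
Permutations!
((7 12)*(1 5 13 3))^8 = (13)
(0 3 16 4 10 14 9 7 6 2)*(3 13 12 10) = [13, 1, 0, 16, 3, 5, 2, 6, 8, 7, 14, 11, 10, 12, 9, 15, 4] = (0 13 12 10 14 9 7 6 2)(3 16 4)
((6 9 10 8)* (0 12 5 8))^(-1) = (0 10 9 6 8 5 12)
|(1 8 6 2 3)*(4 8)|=6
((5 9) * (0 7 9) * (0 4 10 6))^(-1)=((0 7 9 5 4 10 6))^(-1)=(0 6 10 4 5 9 7)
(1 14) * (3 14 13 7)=[0, 13, 2, 14, 4, 5, 6, 3, 8, 9, 10, 11, 12, 7, 1]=(1 13 7 3 14)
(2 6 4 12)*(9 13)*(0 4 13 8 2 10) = (0 4 12 10)(2 6 13 9 8) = [4, 1, 6, 3, 12, 5, 13, 7, 2, 8, 0, 11, 10, 9]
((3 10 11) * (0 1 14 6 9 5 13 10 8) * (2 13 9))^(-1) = (0 8 3 11 10 13 2 6 14 1)(5 9)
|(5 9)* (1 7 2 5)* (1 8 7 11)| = 10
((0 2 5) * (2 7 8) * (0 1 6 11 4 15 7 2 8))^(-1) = ((0 2 5 1 6 11 4 15 7))^(-1) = (0 7 15 4 11 6 1 5 2)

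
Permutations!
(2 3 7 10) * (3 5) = (2 5 3 7 10) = [0, 1, 5, 7, 4, 3, 6, 10, 8, 9, 2]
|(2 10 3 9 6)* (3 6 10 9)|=|(2 9 10 6)|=4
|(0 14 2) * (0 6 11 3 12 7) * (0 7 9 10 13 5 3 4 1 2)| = 30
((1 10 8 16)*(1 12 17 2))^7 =((1 10 8 16 12 17 2))^7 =(17)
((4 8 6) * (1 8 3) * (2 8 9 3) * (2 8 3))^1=((1 9 2 3)(4 8 6))^1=(1 9 2 3)(4 8 6)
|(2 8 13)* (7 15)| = |(2 8 13)(7 15)| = 6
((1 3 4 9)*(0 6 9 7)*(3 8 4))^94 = ((0 6 9 1 8 4 7))^94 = (0 1 7 9 4 6 8)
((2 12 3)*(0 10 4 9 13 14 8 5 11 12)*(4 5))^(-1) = ((0 10 5 11 12 3 2)(4 9 13 14 8))^(-1) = (0 2 3 12 11 5 10)(4 8 14 13 9)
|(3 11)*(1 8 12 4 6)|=10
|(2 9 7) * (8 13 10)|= 3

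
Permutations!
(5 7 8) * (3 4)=(3 4)(5 7 8)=[0, 1, 2, 4, 3, 7, 6, 8, 5]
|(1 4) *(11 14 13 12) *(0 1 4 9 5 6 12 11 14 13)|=14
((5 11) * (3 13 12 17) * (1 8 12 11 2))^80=((1 8 12 17 3 13 11 5 2))^80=(1 2 5 11 13 3 17 12 8)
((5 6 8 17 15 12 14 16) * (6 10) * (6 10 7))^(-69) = (5 8 12)(6 15 16)(7 17 14)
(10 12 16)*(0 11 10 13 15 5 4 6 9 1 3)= [11, 3, 2, 0, 6, 4, 9, 7, 8, 1, 12, 10, 16, 15, 14, 5, 13]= (0 11 10 12 16 13 15 5 4 6 9 1 3)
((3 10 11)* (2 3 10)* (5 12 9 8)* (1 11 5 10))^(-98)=((1 11)(2 3)(5 12 9 8 10))^(-98)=(5 9 10 12 8)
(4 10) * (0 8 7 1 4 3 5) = (0 8 7 1 4 10 3 5) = [8, 4, 2, 5, 10, 0, 6, 1, 7, 9, 3]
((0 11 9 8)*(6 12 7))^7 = (0 8 9 11)(6 12 7)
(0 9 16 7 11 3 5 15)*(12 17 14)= (0 9 16 7 11 3 5 15)(12 17 14)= [9, 1, 2, 5, 4, 15, 6, 11, 8, 16, 10, 3, 17, 13, 12, 0, 7, 14]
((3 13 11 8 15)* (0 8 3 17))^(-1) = (0 17 15 8)(3 11 13)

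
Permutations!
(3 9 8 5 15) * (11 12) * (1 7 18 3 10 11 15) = [0, 7, 2, 9, 4, 1, 6, 18, 5, 8, 11, 12, 15, 13, 14, 10, 16, 17, 3] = (1 7 18 3 9 8 5)(10 11 12 15)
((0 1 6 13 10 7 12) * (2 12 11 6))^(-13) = ((0 1 2 12)(6 13 10 7 11))^(-13) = (0 12 2 1)(6 10 11 13 7)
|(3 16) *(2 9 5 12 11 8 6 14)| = 8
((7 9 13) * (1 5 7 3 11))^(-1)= (1 11 3 13 9 7 5)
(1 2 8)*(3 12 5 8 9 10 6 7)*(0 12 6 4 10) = (0 12 5 8 1 2 9)(3 6 7)(4 10) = [12, 2, 9, 6, 10, 8, 7, 3, 1, 0, 4, 11, 5]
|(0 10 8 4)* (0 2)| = 5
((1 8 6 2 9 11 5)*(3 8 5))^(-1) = (1 5)(2 6 8 3 11 9)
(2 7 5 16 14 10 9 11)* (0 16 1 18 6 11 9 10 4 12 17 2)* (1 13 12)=(0 16 14 4 1 18 6 11)(2 7 5 13 12 17)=[16, 18, 7, 3, 1, 13, 11, 5, 8, 9, 10, 0, 17, 12, 4, 15, 14, 2, 6]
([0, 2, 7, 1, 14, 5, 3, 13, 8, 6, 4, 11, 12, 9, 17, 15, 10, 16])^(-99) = (1 3 6 9 13 7 2)(4 14 17 16 10)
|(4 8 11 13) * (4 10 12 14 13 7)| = |(4 8 11 7)(10 12 14 13)| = 4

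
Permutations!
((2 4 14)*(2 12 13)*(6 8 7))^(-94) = ((2 4 14 12 13)(6 8 7))^(-94) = (2 4 14 12 13)(6 7 8)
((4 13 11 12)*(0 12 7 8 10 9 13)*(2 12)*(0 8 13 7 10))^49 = ((0 2 12 4 8)(7 13 11 10 9))^49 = (0 8 4 12 2)(7 9 10 11 13)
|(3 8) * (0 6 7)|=6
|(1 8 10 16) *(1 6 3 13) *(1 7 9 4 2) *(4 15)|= 12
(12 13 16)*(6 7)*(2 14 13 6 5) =(2 14 13 16 12 6 7 5) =[0, 1, 14, 3, 4, 2, 7, 5, 8, 9, 10, 11, 6, 16, 13, 15, 12]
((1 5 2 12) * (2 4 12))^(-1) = (1 12 4 5)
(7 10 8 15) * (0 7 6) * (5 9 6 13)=(0 7 10 8 15 13 5 9 6)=[7, 1, 2, 3, 4, 9, 0, 10, 15, 6, 8, 11, 12, 5, 14, 13]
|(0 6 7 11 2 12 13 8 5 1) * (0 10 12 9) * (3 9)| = 42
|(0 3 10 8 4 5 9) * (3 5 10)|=3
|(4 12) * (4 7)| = |(4 12 7)| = 3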